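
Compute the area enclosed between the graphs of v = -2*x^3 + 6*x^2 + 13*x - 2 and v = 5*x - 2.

Set the curves equal: -2*x^3 + 6*x^2 + 13*x - 2 = 5*x - 2, so -2*x^3 + 6*x^2 + 8*x = 0, which factors as -2*x*(x - 4)*(x + 1) = 0. The curves meet at x = -1, 0, 4.
On [-1, 0], v = 5*x - 2 is on top; that piece has area ∫[-1,0] (-(-2*x^3 + 6*x^2 + 8*x)) dx = 3/2.
On [0, 4], v = -2*x^3 + 6*x^2 + 13*x - 2 is on top; that piece has area ∫[0,4] (-2*x^3 + 6*x^2 + 8*x) dx = 64.
Total enclosed area = 3/2 + 64 = 131/2.

131/2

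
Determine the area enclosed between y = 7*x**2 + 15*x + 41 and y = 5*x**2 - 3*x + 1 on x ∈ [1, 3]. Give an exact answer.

508/3

On [1, 3], (7*x**2 + 15*x + 41) - (5*x**2 - 3*x + 1) = 2*x**2 + 18*x + 40 is ≥ 0 throughout, so the area is a single integral of |2*x**2 + 18*x + 40|.
∫[1,3] (2*x**2 + 18*x + 40) dx = 508/3.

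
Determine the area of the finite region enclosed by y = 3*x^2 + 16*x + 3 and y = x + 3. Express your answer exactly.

125/2

Set the curves equal: 3*x^2 + 16*x + 3 = x + 3, so 3*x^2 + 15*x = 0, which factors as 3*x*(x + 5) = 0. The curves meet at x = -5, 0.
On [-5, 0], y = x + 3 is on top; that piece has area ∫[-5,0] (-(3*x^2 + 15*x)) dx = 125/2.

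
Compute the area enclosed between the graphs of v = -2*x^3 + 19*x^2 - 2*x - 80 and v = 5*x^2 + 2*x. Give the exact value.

Set the curves equal: -2*x^3 + 19*x^2 - 2*x - 80 = 5*x^2 + 2*x, so -2*x^3 + 14*x^2 - 4*x - 80 = 0, which factors as -2*(x - 5)*(x - 4)*(x + 2) = 0. The curves meet at x = -2, 4, 5.
On [-2, 4], v = 5*x^2 + 2*x is on top; that piece has area ∫[-2,4] (-(-2*x^3 + 14*x^2 - 4*x - 80)) dx = 288.
On [4, 5], v = -2*x^3 + 19*x^2 - 2*x - 80 is on top; that piece has area ∫[4,5] (-2*x^3 + 14*x^2 - 4*x - 80) dx = 13/6.
Total enclosed area = 288 + 13/6 = 1741/6.

1741/6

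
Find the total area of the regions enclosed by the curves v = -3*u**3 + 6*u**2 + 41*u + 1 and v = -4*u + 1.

863/2

Set the curves equal: -3*u**3 + 6*u**2 + 41*u + 1 = -4*u + 1, so -3*u**3 + 6*u**2 + 45*u = 0, which factors as -3*u*(u - 5)*(u + 3) = 0. The curves meet at u = -3, 0, 5.
On [-3, 0], v = -4*u + 1 is on top; that piece has area ∫[-3,0] (-(-3*u**3 + 6*u**2 + 45*u)) du = 351/4.
On [0, 5], v = -3*u**3 + 6*u**2 + 41*u + 1 is on top; that piece has area ∫[0,5] (-3*u**3 + 6*u**2 + 45*u) du = 1375/4.
Total enclosed area = 351/4 + 1375/4 = 863/2.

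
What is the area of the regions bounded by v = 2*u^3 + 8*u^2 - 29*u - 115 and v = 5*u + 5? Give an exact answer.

Set the curves equal: 2*u^3 + 8*u^2 - 29*u - 115 = 5*u + 5, so 2*u^3 + 8*u^2 - 34*u - 120 = 0, which factors as 2*(u - 4)*(u + 3)*(u + 5) = 0. The curves meet at u = -5, -3, 4.
On [-5, -3], v = 2*u^3 + 8*u^2 - 29*u - 115 is on top; that piece has area ∫[-5,-3] (2*u^3 + 8*u^2 - 34*u - 120) du = 64/3.
On [-3, 4], v = 5*u + 5 is on top; that piece has area ∫[-3,4] (-(2*u^3 + 8*u^2 - 34*u - 120)) du = 3773/6.
Total enclosed area = 64/3 + 3773/6 = 3901/6.

3901/6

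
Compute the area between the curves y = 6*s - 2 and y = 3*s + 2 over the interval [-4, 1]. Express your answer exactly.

On [-4, 1], (6*s - 2) - (3*s + 2) = 3*s - 4 is ≤ 0 throughout, so the area is a single integral of |3*s - 4|.
∫[-4,1] (3*s - 4) ds = -85/2; the area of that piece is 85/2.

85/2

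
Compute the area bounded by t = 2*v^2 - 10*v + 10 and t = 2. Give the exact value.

Both boundary curves give t as a function of v, so integrate with respect to v. Setting them equal: 2*v^2 - 10*v + 8 = 0, i.e. 2*(v - 4)*(v - 1) = 0, so they meet at v = 1, 4.
For v in [1, 4], t = 2*v^2 - 10*v + 10 is on the left; area = ∫[1,4] (-(2*v^2 - 10*v + 8)) dv = 9.

9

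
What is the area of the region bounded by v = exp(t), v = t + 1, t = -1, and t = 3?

On [-1, 3], (exp(t)) - (t + 1) = -t + exp(t) - 1 is ≥ 0 throughout, so the area is a single integral of |-t + exp(t) - 1|.
∫[-1,3] (-t + exp(t) - 1) dt = -8 - exp(-1) + exp(3).

-8 - exp(-1) + exp(3)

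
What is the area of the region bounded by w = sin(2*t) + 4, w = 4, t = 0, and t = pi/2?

On [0, pi/2], (sin(2*t) + 4) - (4) = sin(2*t) is ≥ 0 throughout, so the area is a single integral of |sin(2*t)|.
∫[0,pi/2] (sin(2*t)) dt = 1.

1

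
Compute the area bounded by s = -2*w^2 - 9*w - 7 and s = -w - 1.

8/3

Both boundary curves give s as a function of w, so integrate with respect to w. Setting them equal: -2*w^2 - 8*w - 6 = 0, i.e. -2*(w + 1)*(w + 3) = 0, so they meet at w = -3, -1.
For w in [-3, -1], s = -2*w^2 - 9*w - 7 is on the right; area = ∫[-3,-1] (-2*w^2 - 8*w - 6) dw = 8/3.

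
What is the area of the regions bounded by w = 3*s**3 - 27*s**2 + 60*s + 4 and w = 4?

393/4

Set the curves equal: 3*s**3 - 27*s**2 + 60*s + 4 = 4, so 3*s**3 - 27*s**2 + 60*s = 0, which factors as 3*s*(s - 5)*(s - 4) = 0. The curves meet at s = 0, 4, 5.
On [0, 4], w = 3*s**3 - 27*s**2 + 60*s + 4 is on top; that piece has area ∫[0,4] (3*s**3 - 27*s**2 + 60*s) ds = 96.
On [4, 5], w = 4 is on top; that piece has area ∫[4,5] (-(3*s**3 - 27*s**2 + 60*s)) ds = 9/4.
Total enclosed area = 96 + 9/4 = 393/4.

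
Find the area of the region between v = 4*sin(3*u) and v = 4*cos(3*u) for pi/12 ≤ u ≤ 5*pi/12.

On [pi/12, 5*pi/12], (4*sin(3*u)) - (4*cos(3*u)) = 4*sin(3*u) - 4*cos(3*u) is ≥ 0 throughout, so the area is a single integral of |4*sin(3*u) - 4*cos(3*u)|.
∫[pi/12,5*pi/12] (4*sin(3*u) - 4*cos(3*u)) du = 8*sqrt(2)/3.

8*sqrt(2)/3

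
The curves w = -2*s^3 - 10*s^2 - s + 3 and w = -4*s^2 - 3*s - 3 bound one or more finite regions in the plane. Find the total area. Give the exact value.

16

Set the curves equal: -2*s^3 - 10*s^2 - s + 3 = -4*s^2 - 3*s - 3, so -2*s^3 - 6*s^2 + 2*s + 6 = 0, which factors as -2*(s - 1)*(s + 1)*(s + 3) = 0. The curves meet at s = -3, -1, 1.
On [-3, -1], w = -4*s^2 - 3*s - 3 is on top; that piece has area ∫[-3,-1] (-(-2*s^3 - 6*s^2 + 2*s + 6)) ds = 8.
On [-1, 1], w = -2*s^3 - 10*s^2 - s + 3 is on top; that piece has area ∫[-1,1] (-2*s^3 - 6*s^2 + 2*s + 6) ds = 8.
Total enclosed area = 8 + 8 = 16.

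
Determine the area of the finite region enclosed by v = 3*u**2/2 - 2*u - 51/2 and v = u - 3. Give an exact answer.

Set the curves equal: 3*u**2/2 - 2*u - 51/2 = u - 3, so 3*u**2/2 - 3*u - 45/2 = 0, which factors as 3*(u - 5)*(u + 3)/2 = 0. The curves meet at u = -3, 5.
On [-3, 5], v = u - 3 is on top; that piece has area ∫[-3,5] (-(3*u**2/2 - 3*u - 45/2)) du = 128.

128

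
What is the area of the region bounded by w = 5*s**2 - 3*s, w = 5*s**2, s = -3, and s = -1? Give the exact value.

On [-3, -1], (5*s**2 - 3*s) - (5*s**2) = -3*s is ≥ 0 throughout, so the area is a single integral of |-3*s|.
∫[-3,-1] (-3*s) ds = 12.

12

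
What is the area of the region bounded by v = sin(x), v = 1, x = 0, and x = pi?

On [0, pi], (sin(x)) - (1) = sin(x) - 1 is ≤ 0 throughout, so the area is a single integral of |sin(x) - 1|.
∫[0,pi] (sin(x) - 1) dx = 2 - pi; the area of that piece is -2 + pi.

-2 + pi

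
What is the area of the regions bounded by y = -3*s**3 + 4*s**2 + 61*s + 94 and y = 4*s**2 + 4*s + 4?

1551/2

Set the curves equal: -3*s**3 + 4*s**2 + 61*s + 94 = 4*s**2 + 4*s + 4, so -3*s**3 + 57*s + 90 = 0, which factors as -3*(s - 5)*(s + 2)*(s + 3) = 0. The curves meet at s = -3, -2, 5.
On [-3, -2], y = 4*s**2 + 4*s + 4 is on top; that piece has area ∫[-3,-2] (-(-3*s**3 + 57*s + 90)) ds = 15/4.
On [-2, 5], y = -3*s**3 + 4*s**2 + 61*s + 94 is on top; that piece has area ∫[-2,5] (-3*s**3 + 57*s + 90) ds = 3087/4.
Total enclosed area = 15/4 + 3087/4 = 1551/2.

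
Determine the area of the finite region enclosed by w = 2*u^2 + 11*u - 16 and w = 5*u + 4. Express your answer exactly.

Set the curves equal: 2*u^2 + 11*u - 16 = 5*u + 4, so 2*u^2 + 6*u - 20 = 0, which factors as 2*(u - 2)*(u + 5) = 0. The curves meet at u = -5, 2.
On [-5, 2], w = 5*u + 4 is on top; that piece has area ∫[-5,2] (-(2*u^2 + 6*u - 20)) du = 343/3.

343/3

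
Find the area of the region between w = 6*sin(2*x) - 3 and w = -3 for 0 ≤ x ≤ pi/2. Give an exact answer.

6

On [0, pi/2], (6*sin(2*x) - 3) - (-3) = 6*sin(2*x) is ≥ 0 throughout, so the area is a single integral of |6*sin(2*x)|.
∫[0,pi/2] (6*sin(2*x)) dx = 6.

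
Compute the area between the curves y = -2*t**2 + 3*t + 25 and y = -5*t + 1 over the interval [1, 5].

On [1, 5], (-2*t**2 + 3*t + 25) - (-5*t + 1) = -2*t**2 + 8*t + 24 is ≥ 0 throughout, so the area is a single integral of |-2*t**2 + 8*t + 24|.
∫[1,5] (-2*t**2 + 8*t + 24) dt = 328/3.

328/3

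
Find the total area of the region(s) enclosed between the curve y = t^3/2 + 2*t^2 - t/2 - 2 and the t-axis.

253/24

The curve meets the t-axis where t^3/2 + 2*t^2 - t/2 - 2 = 0, i.e. (t - 1)*(t + 1)*(t + 4)/2 = 0, at t = -4, -1, 1.
On [-4, -1] the curve lies above the axis; ∫[-4,-1] (t^3/2 + 2*t^2 - t/2 - 2) dt = 63/8, giving area 63/8.
On [-1, 1] the curve lies below the axis; ∫[-1,1] (t^3/2 + 2*t^2 - t/2 - 2) dt = -8/3, giving area 8/3.
Total area = 63/8 + 8/3 = 253/24.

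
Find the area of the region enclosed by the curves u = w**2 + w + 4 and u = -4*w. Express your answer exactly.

Both boundary curves give u as a function of w, so integrate with respect to w. Setting them equal: w**2 + 5*w + 4 = 0, i.e. (w + 1)*(w + 4) = 0, so they meet at w = -4, -1.
For w in [-4, -1], u = w**2 + w + 4 is on the left; area = ∫[-4,-1] (-(w**2 + 5*w + 4)) dw = 9/2.

9/2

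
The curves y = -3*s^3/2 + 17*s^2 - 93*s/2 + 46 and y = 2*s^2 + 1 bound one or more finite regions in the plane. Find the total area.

37/8

Set the curves equal: -3*s^3/2 + 17*s^2 - 93*s/2 + 46 = 2*s^2 + 1, so -3*s^3/2 + 15*s^2 - 93*s/2 + 45 = 0, which factors as -3*(s - 5)*(s - 3)*(s - 2)/2 = 0. The curves meet at s = 2, 3, 5.
On [2, 3], y = 2*s^2 + 1 is on top; that piece has area ∫[2,3] (-(-3*s^3/2 + 15*s^2 - 93*s/2 + 45)) ds = 5/8.
On [3, 5], y = -3*s^3/2 + 17*s^2 - 93*s/2 + 46 is on top; that piece has area ∫[3,5] (-3*s^3/2 + 15*s^2 - 93*s/2 + 45) ds = 4.
Total enclosed area = 5/8 + 4 = 37/8.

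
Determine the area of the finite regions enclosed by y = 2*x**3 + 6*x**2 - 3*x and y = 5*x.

Set the curves equal: 2*x**3 + 6*x**2 - 3*x = 5*x, so 2*x**3 + 6*x**2 - 8*x = 0, which factors as 2*x*(x - 1)*(x + 4) = 0. The curves meet at x = -4, 0, 1.
On [-4, 0], y = 2*x**3 + 6*x**2 - 3*x is on top; that piece has area ∫[-4,0] (2*x**3 + 6*x**2 - 8*x) dx = 64.
On [0, 1], y = 5*x is on top; that piece has area ∫[0,1] (-(2*x**3 + 6*x**2 - 8*x)) dx = 3/2.
Total enclosed area = 64 + 3/2 = 131/2.

131/2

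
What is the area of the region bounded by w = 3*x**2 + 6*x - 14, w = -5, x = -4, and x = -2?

The difference (3*x**2 + 6*x - 14) - (-5) = 3*x**2 + 6*x - 9 changes sign at x = -3 inside [-4, -2], so split the integral there.
∫[-4,-3] (3*x**2 + 6*x - 9) dx = 7.
∫[-3,-2] (3*x**2 + 6*x - 9) dx = -5; the area of that piece is 5.
Total area = 7 + 5 = 12.

12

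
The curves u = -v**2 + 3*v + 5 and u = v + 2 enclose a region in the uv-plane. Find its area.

Both boundary curves give u as a function of v, so integrate with respect to v. Setting them equal: -v**2 + 2*v + 3 = 0, i.e. -(v - 3)*(v + 1) = 0, so they meet at v = -1, 3.
For v in [-1, 3], u = -v**2 + 3*v + 5 is on the right; area = ∫[-1,3] (-v**2 + 2*v + 3) dv = 32/3.

32/3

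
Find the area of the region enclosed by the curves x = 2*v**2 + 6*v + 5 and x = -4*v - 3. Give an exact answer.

Both boundary curves give x as a function of v, so integrate with respect to v. Setting them equal: 2*v**2 + 10*v + 8 = 0, i.e. 2*(v + 1)*(v + 4) = 0, so they meet at v = -4, -1.
For v in [-4, -1], x = 2*v**2 + 6*v + 5 is on the left; area = ∫[-4,-1] (-(2*v**2 + 10*v + 8)) dv = 9.

9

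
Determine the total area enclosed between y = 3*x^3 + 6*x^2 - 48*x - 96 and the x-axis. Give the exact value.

The curve meets the x-axis where 3*x^3 + 6*x^2 - 48*x - 96 = 0, i.e. 3*(x - 4)*(x + 2)*(x + 4) = 0, at x = -4, -2, 4.
On [-4, -2] the curve lies above the axis; ∫[-4,-2] (3*x^3 + 6*x^2 - 48*x - 96) dx = 28, giving area 28.
On [-2, 4] the curve lies below the axis; ∫[-2,4] (3*x^3 + 6*x^2 - 48*x - 96) dx = -540, giving area 540.
Total area = 28 + 540 = 568.

568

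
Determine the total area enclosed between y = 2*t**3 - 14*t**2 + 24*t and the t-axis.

71/3

The curve meets the t-axis where 2*t**3 - 14*t**2 + 24*t = 0, i.e. 2*t*(t - 4)*(t - 3) = 0, at t = 0, 3, 4.
On [0, 3] the curve lies above the axis; ∫[0,3] (2*t**3 - 14*t**2 + 24*t) dt = 45/2, giving area 45/2.
On [3, 4] the curve lies below the axis; ∫[3,4] (2*t**3 - 14*t**2 + 24*t) dt = -7/6, giving area 7/6.
Total area = 45/2 + 7/6 = 71/3.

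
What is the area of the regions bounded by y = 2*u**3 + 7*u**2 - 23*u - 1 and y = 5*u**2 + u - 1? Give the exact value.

Set the curves equal: 2*u**3 + 7*u**2 - 23*u - 1 = 5*u**2 + u - 1, so 2*u**3 + 2*u**2 - 24*u = 0, which factors as 2*u*(u - 3)*(u + 4) = 0. The curves meet at u = -4, 0, 3.
On [-4, 0], y = 2*u**3 + 7*u**2 - 23*u - 1 is on top; that piece has area ∫[-4,0] (2*u**3 + 2*u**2 - 24*u) du = 320/3.
On [0, 3], y = 5*u**2 + u - 1 is on top; that piece has area ∫[0,3] (-(2*u**3 + 2*u**2 - 24*u)) du = 99/2.
Total enclosed area = 320/3 + 99/2 = 937/6.

937/6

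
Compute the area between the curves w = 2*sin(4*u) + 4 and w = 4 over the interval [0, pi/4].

1

On [0, pi/4], (2*sin(4*u) + 4) - (4) = 2*sin(4*u) is ≥ 0 throughout, so the area is a single integral of |2*sin(4*u)|.
∫[0,pi/4] (2*sin(4*u)) du = 1.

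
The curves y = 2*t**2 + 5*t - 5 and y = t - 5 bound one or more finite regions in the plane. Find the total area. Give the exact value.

Set the curves equal: 2*t**2 + 5*t - 5 = t - 5, so 2*t**2 + 4*t = 0, which factors as 2*t*(t + 2) = 0. The curves meet at t = -2, 0.
On [-2, 0], y = t - 5 is on top; that piece has area ∫[-2,0] (-(2*t**2 + 4*t)) dt = 8/3.

8/3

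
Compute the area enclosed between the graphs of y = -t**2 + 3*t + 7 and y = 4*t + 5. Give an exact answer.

Set the curves equal: -t**2 + 3*t + 7 = 4*t + 5, so -t**2 - t + 2 = 0, which factors as -(t - 1)*(t + 2) = 0. The curves meet at t = -2, 1.
On [-2, 1], y = -t**2 + 3*t + 7 is on top; that piece has area ∫[-2,1] (-t**2 - t + 2) dt = 9/2.

9/2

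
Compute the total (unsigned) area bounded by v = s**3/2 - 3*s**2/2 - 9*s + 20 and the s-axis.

The curve meets the s-axis where s**3/2 - 3*s**2/2 - 9*s + 20 = 0, i.e. (s - 5)*(s - 2)*(s + 4)/2 = 0, at s = -4, 2, 5.
On [-4, 2] the curve lies above the axis; ∫[-4,2] (s**3/2 - 3*s**2/2 - 9*s + 20) ds = 108, giving area 108.
On [2, 5] the curve lies below the axis; ∫[2,5] (s**3/2 - 3*s**2/2 - 9*s + 20) ds = -135/8, giving area 135/8.
Total area = 108 + 135/8 = 999/8.

999/8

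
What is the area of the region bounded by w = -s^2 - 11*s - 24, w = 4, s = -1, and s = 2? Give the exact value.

On [-1, 2], (-s^2 - 11*s - 24) - (4) = -s^2 - 11*s - 28 is ≤ 0 throughout, so the area is a single integral of |-s^2 - 11*s - 28|.
∫[-1,2] (-s^2 - 11*s - 28) ds = -207/2; the area of that piece is 207/2.

207/2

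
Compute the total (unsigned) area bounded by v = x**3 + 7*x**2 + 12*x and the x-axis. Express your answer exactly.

71/6

The curve meets the x-axis where x**3 + 7*x**2 + 12*x = 0, i.e. x*(x + 3)*(x + 4) = 0, at x = -4, -3, 0.
On [-4, -3] the curve lies above the axis; ∫[-4,-3] (x**3 + 7*x**2 + 12*x) dx = 7/12, giving area 7/12.
On [-3, 0] the curve lies below the axis; ∫[-3,0] (x**3 + 7*x**2 + 12*x) dx = -45/4, giving area 45/4.
Total area = 7/12 + 45/4 = 71/6.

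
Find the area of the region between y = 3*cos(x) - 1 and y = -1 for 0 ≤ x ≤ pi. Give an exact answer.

6

The difference (3*cos(x) - 1) - (-1) = 3*cos(x) changes sign at x = pi/2 inside [0, pi], so split the integral there.
∫[0,pi/2] (3*cos(x)) dx = 3.
∫[pi/2,pi] (3*cos(x)) dx = -3; the area of that piece is 3.
Total area = 3 + 3 = 6.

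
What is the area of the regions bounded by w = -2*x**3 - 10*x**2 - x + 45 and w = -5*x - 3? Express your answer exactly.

443/3

Set the curves equal: -2*x**3 - 10*x**2 - x + 45 = -5*x - 3, so -2*x**3 - 10*x**2 + 4*x + 48 = 0, which factors as -2*(x - 2)*(x + 3)*(x + 4) = 0. The curves meet at x = -4, -3, 2.
On [-4, -3], w = -5*x - 3 is on top; that piece has area ∫[-4,-3] (-(-2*x**3 - 10*x**2 + 4*x + 48)) dx = 11/6.
On [-3, 2], w = -2*x**3 - 10*x**2 - x + 45 is on top; that piece has area ∫[-3,2] (-2*x**3 - 10*x**2 + 4*x + 48) dx = 875/6.
Total enclosed area = 11/6 + 875/6 = 443/3.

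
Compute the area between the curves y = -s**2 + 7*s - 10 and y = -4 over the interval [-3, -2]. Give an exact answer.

179/6

On [-3, -2], (-s**2 + 7*s - 10) - (-4) = -s**2 + 7*s - 6 is ≤ 0 throughout, so the area is a single integral of |-s**2 + 7*s - 6|.
∫[-3,-2] (-s**2 + 7*s - 6) ds = -179/6; the area of that piece is 179/6.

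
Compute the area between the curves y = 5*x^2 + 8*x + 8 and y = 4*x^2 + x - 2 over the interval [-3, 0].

59/6

The difference (5*x^2 + 8*x + 8) - (4*x^2 + x - 2) = x^2 + 7*x + 10 changes sign at x = -2 inside [-3, 0], so split the integral there.
∫[-3,-2] (x^2 + 7*x + 10) dx = -7/6; the area of that piece is 7/6.
∫[-2,0] (x^2 + 7*x + 10) dx = 26/3.
Total area = 7/6 + 26/3 = 59/6.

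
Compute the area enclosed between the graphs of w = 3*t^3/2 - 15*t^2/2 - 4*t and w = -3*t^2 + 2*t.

393/8

Set the curves equal: 3*t^3/2 - 15*t^2/2 - 4*t = -3*t^2 + 2*t, so 3*t^3/2 - 9*t^2/2 - 6*t = 0, which factors as 3*t*(t - 4)*(t + 1)/2 = 0. The curves meet at t = -1, 0, 4.
On [-1, 0], w = 3*t^3/2 - 15*t^2/2 - 4*t is on top; that piece has area ∫[-1,0] (3*t^3/2 - 9*t^2/2 - 6*t) dt = 9/8.
On [0, 4], w = -3*t^2 + 2*t is on top; that piece has area ∫[0,4] (-(3*t^3/2 - 9*t^2/2 - 6*t)) dt = 48.
Total enclosed area = 9/8 + 48 = 393/8.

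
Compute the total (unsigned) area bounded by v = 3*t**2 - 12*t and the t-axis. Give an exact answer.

32

The curve meets the t-axis where 3*t**2 - 12*t = 0, i.e. 3*t*(t - 4) = 0, at t = 0, 4.
On [0, 4] the curve lies below the axis; ∫[0,4] (3*t**2 - 12*t) dt = -32, giving area 32.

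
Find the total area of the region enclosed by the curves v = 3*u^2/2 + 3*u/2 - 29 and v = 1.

729/4

Set the curves equal: 3*u^2/2 + 3*u/2 - 29 = 1, so 3*u^2/2 + 3*u/2 - 30 = 0, which factors as 3*(u - 4)*(u + 5)/2 = 0. The curves meet at u = -5, 4.
On [-5, 4], v = 1 is on top; that piece has area ∫[-5,4] (-(3*u^2/2 + 3*u/2 - 30)) du = 729/4.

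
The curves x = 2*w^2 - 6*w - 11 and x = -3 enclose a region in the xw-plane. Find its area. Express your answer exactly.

Both boundary curves give x as a function of w, so integrate with respect to w. Setting them equal: 2*w^2 - 6*w - 8 = 0, i.e. 2*(w - 4)*(w + 1) = 0, so they meet at w = -1, 4.
For w in [-1, 4], x = 2*w^2 - 6*w - 11 is on the left; area = ∫[-1,4] (-(2*w^2 - 6*w - 8)) dw = 125/3.

125/3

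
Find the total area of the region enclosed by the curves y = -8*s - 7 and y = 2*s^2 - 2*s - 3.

1/3

Set the curves equal: -8*s - 7 = 2*s^2 - 2*s - 3, so -2*s^2 - 6*s - 4 = 0, which factors as -2*(s + 1)*(s + 2) = 0. The curves meet at s = -2, -1.
On [-2, -1], y = -8*s - 7 is on top; that piece has area ∫[-2,-1] (-2*s^2 - 6*s - 4) ds = 1/3.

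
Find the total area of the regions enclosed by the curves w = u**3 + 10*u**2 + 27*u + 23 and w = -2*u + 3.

Set the curves equal: u**3 + 10*u**2 + 27*u + 23 = -2*u + 3, so u**3 + 10*u**2 + 29*u + 20 = 0, which factors as (u + 1)*(u + 4)*(u + 5) = 0. The curves meet at u = -5, -4, -1.
On [-5, -4], w = u**3 + 10*u**2 + 27*u + 23 is on top; that piece has area ∫[-5,-4] (u**3 + 10*u**2 + 29*u + 20) du = 7/12.
On [-4, -1], w = -2*u + 3 is on top; that piece has area ∫[-4,-1] (-(u**3 + 10*u**2 + 29*u + 20)) du = 45/4.
Total enclosed area = 7/12 + 45/4 = 71/6.

71/6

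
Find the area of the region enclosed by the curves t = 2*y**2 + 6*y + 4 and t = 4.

Both boundary curves give t as a function of y, so integrate with respect to y. Setting them equal: 2*y**2 + 6*y = 0, i.e. 2*y*(y + 3) = 0, so they meet at y = -3, 0.
For y in [-3, 0], t = 2*y**2 + 6*y + 4 is on the left; area = ∫[-3,0] (-(2*y**2 + 6*y)) dy = 9.

9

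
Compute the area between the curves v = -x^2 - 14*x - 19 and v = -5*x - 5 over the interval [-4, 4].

The difference (-x^2 - 14*x - 19) - (-5*x - 5) = -x^2 - 9*x - 14 changes sign at x = -2 inside [-4, 4], so split the integral there.
∫[-4,-2] (-x^2 - 9*x - 14) dx = 22/3.
∫[-2,4] (-x^2 - 9*x - 14) dx = -162; the area of that piece is 162.
Total area = 22/3 + 162 = 508/3.

508/3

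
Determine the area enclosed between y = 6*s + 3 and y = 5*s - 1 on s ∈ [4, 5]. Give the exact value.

On [4, 5], (6*s + 3) - (5*s - 1) = s + 4 is ≥ 0 throughout, so the area is a single integral of |s + 4|.
∫[4,5] (s + 4) ds = 17/2.

17/2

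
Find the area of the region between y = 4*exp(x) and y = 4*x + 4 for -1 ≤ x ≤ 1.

-8 - 4*exp(-1) + 4*exp(1)

On [-1, 1], (4*exp(x)) - (4*x + 4) = -4*x + 4*exp(x) - 4 is ≥ 0 throughout, so the area is a single integral of |-4*x + 4*exp(x) - 4|.
∫[-1,1] (-4*x + 4*exp(x) - 4) dx = -8 - 4*exp(-1) + 4*exp(1).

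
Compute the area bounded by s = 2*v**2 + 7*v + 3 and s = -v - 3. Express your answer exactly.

Both boundary curves give s as a function of v, so integrate with respect to v. Setting them equal: 2*v**2 + 8*v + 6 = 0, i.e. 2*(v + 1)*(v + 3) = 0, so they meet at v = -3, -1.
For v in [-3, -1], s = 2*v**2 + 7*v + 3 is on the left; area = ∫[-3,-1] (-(2*v**2 + 8*v + 6)) dv = 8/3.

8/3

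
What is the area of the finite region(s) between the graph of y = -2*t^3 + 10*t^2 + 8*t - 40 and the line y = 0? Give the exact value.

The curve meets the t-axis where -2*t^3 + 10*t^2 + 8*t - 40 = 0, i.e. -2*(t - 5)*(t - 2)*(t + 2) = 0, at t = -2, 2, 5.
On [-2, 2] the curve lies below the axis; ∫[-2,2] (-2*t^3 + 10*t^2 + 8*t - 40) dt = -320/3, giving area 320/3.
On [2, 5] the curve lies above the axis; ∫[2,5] (-2*t^3 + 10*t^2 + 8*t - 40) dt = 99/2, giving area 99/2.
Total area = 320/3 + 99/2 = 937/6.

937/6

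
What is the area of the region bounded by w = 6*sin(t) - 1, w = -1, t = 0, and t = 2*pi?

24

The difference (6*sin(t) - 1) - (-1) = 6*sin(t) changes sign at t = pi inside [0, 2*pi], so split the integral there.
∫[0,pi] (6*sin(t)) dt = 12.
∫[pi,2*pi] (6*sin(t)) dt = -12; the area of that piece is 12.
Total area = 12 + 12 = 24.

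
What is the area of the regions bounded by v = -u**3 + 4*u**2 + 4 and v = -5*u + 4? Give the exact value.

Set the curves equal: -u**3 + 4*u**2 + 4 = -5*u + 4, so -u**3 + 4*u**2 + 5*u = 0, which factors as -u*(u - 5)*(u + 1) = 0. The curves meet at u = -1, 0, 5.
On [-1, 0], v = -5*u + 4 is on top; that piece has area ∫[-1,0] (-(-u**3 + 4*u**2 + 5*u)) du = 11/12.
On [0, 5], v = -u**3 + 4*u**2 + 4 is on top; that piece has area ∫[0,5] (-u**3 + 4*u**2 + 5*u) du = 875/12.
Total enclosed area = 11/12 + 875/12 = 443/6.

443/6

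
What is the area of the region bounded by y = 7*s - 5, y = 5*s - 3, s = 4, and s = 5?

On [4, 5], (7*s - 5) - (5*s - 3) = 2*s - 2 is ≥ 0 throughout, so the area is a single integral of |2*s - 2|.
∫[4,5] (2*s - 2) ds = 7.

7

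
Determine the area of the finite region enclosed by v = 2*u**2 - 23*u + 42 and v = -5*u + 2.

Set the curves equal: 2*u**2 - 23*u + 42 = -5*u + 2, so 2*u**2 - 18*u + 40 = 0, which factors as 2*(u - 5)*(u - 4) = 0. The curves meet at u = 4, 5.
On [4, 5], v = -5*u + 2 is on top; that piece has area ∫[4,5] (-(2*u**2 - 18*u + 40)) du = 1/3.

1/3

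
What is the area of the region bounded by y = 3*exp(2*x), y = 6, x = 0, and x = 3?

-45/2 + 6*log(2) + 3*exp(6)/2

The difference (3*exp(2*x)) - (6) = 3*exp(2*x) - 6 changes sign at x = log(2)/2 inside [0, 3], so split the integral there.
∫[0,log(2)/2] (3*exp(2*x) - 6) dx = 3/2 - log(8); the area of that piece is -3/2 + log(8).
∫[log(2)/2,3] (3*exp(2*x) - 6) dx = -21 + 3*log(2) + 3*exp(6)/2.
Total area = (-3/2 + log(8)) + (-21 + 3*log(2) + 3*exp(6)/2) = -45/2 + 6*log(2) + 3*exp(6)/2.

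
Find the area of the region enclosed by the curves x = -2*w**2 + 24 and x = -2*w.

343/3

Both boundary curves give x as a function of w, so integrate with respect to w. Setting them equal: -2*w**2 + 2*w + 24 = 0, i.e. -2*(w - 4)*(w + 3) = 0, so they meet at w = -3, 4.
For w in [-3, 4], x = -2*w**2 + 24 is on the right; area = ∫[-3,4] (-2*w**2 + 2*w + 24) dw = 343/3.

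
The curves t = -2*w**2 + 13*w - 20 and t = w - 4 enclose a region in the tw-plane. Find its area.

8/3

Both boundary curves give t as a function of w, so integrate with respect to w. Setting them equal: -2*w**2 + 12*w - 16 = 0, i.e. -2*(w - 4)*(w - 2) = 0, so they meet at w = 2, 4.
For w in [2, 4], t = -2*w**2 + 13*w - 20 is on the right; area = ∫[2,4] (-2*w**2 + 12*w - 16) dw = 8/3.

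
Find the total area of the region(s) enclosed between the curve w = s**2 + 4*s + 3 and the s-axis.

4/3

The curve meets the s-axis where s**2 + 4*s + 3 = 0, i.e. (s + 1)*(s + 3) = 0, at s = -3, -1.
On [-3, -1] the curve lies below the axis; ∫[-3,-1] (s**2 + 4*s + 3) ds = -4/3, giving area 4/3.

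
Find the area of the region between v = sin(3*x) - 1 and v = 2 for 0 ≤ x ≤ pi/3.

On [0, pi/3], (sin(3*x) - 1) - (2) = sin(3*x) - 3 is ≤ 0 throughout, so the area is a single integral of |sin(3*x) - 3|.
∫[0,pi/3] (sin(3*x) - 3) dx = 2/3 - pi; the area of that piece is -2/3 + pi.

-2/3 + pi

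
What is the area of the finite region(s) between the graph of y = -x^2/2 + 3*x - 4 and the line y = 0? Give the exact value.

2/3

The curve meets the x-axis where -x^2/2 + 3*x - 4 = 0, i.e. -(x - 4)*(x - 2)/2 = 0, at x = 2, 4.
On [2, 4] the curve lies above the axis; ∫[2,4] (-x^2/2 + 3*x - 4) dx = 2/3, giving area 2/3.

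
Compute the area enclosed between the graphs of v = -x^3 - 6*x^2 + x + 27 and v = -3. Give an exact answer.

407/4

Set the curves equal: -x^3 - 6*x^2 + x + 27 = -3, so -x^3 - 6*x^2 + x + 30 = 0, which factors as -(x - 2)*(x + 3)*(x + 5) = 0. The curves meet at x = -5, -3, 2.
On [-5, -3], v = -3 is on top; that piece has area ∫[-5,-3] (-(-x^3 - 6*x^2 + x + 30)) dx = 8.
On [-3, 2], v = -x^3 - 6*x^2 + x + 27 is on top; that piece has area ∫[-3,2] (-x^3 - 6*x^2 + x + 30) dx = 375/4.
Total enclosed area = 8 + 375/4 = 407/4.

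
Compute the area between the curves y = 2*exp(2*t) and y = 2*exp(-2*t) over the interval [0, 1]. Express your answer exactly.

On [0, 1], (2*exp(2*t)) - (2*exp(-2*t)) = 2*exp(2*t) - 2*exp(-2*t) is ≥ 0 throughout, so the area is a single integral of |2*exp(2*t) - 2*exp(-2*t)|.
∫[0,1] (2*exp(2*t) - 2*exp(-2*t)) dt = -2 + exp(-2) + exp(2).

-2 + exp(-2) + exp(2)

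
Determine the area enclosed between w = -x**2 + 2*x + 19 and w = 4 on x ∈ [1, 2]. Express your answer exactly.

On [1, 2], (-x**2 + 2*x + 19) - (4) = -x**2 + 2*x + 15 is ≥ 0 throughout, so the area is a single integral of |-x**2 + 2*x + 15|.
∫[1,2] (-x**2 + 2*x + 15) dx = 47/3.

47/3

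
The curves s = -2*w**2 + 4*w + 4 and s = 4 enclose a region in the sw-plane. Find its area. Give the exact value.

Both boundary curves give s as a function of w, so integrate with respect to w. Setting them equal: -2*w**2 + 4*w = 0, i.e. -2*w*(w - 2) = 0, so they meet at w = 0, 2.
For w in [0, 2], s = -2*w**2 + 4*w + 4 is on the right; area = ∫[0,2] (-2*w**2 + 4*w) dw = 8/3.

8/3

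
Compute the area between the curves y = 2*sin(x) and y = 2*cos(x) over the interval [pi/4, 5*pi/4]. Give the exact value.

On [pi/4, 5*pi/4], (2*sin(x)) - (2*cos(x)) = 2*sin(x) - 2*cos(x) is ≥ 0 throughout, so the area is a single integral of |2*sin(x) - 2*cos(x)|.
∫[pi/4,5*pi/4] (2*sin(x) - 2*cos(x)) dx = 4*sqrt(2).

4*sqrt(2)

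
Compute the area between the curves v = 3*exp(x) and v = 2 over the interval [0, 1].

-5 + 3*exp(1)

On [0, 1], (3*exp(x)) - (2) = 3*exp(x) - 2 is ≥ 0 throughout, so the area is a single integral of |3*exp(x) - 2|.
∫[0,1] (3*exp(x) - 2) dx = -5 + 3*exp(1).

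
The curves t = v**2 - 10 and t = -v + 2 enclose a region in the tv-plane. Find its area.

Both boundary curves give t as a function of v, so integrate with respect to v. Setting them equal: v**2 + v - 12 = 0, i.e. (v - 3)*(v + 4) = 0, so they meet at v = -4, 3.
For v in [-4, 3], t = v**2 - 10 is on the left; area = ∫[-4,3] (-(v**2 + v - 12)) dv = 343/6.

343/6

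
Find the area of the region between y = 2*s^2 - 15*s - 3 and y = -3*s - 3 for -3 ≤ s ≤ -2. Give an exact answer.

On [-3, -2], (2*s^2 - 15*s - 3) - (-3*s - 3) = 2*s^2 - 12*s is ≥ 0 throughout, so the area is a single integral of |2*s^2 - 12*s|.
∫[-3,-2] (2*s^2 - 12*s) ds = 128/3.

128/3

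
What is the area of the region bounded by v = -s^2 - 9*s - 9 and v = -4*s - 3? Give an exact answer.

Set the curves equal: -s^2 - 9*s - 9 = -4*s - 3, so -s^2 - 5*s - 6 = 0, which factors as -(s + 2)*(s + 3) = 0. The curves meet at s = -3, -2.
On [-3, -2], v = -s^2 - 9*s - 9 is on top; that piece has area ∫[-3,-2] (-s^2 - 5*s - 6) ds = 1/6.

1/6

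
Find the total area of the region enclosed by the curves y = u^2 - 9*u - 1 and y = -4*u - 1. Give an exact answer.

Set the curves equal: u^2 - 9*u - 1 = -4*u - 1, so u^2 - 5*u = 0, which factors as u*(u - 5) = 0. The curves meet at u = 0, 5.
On [0, 5], y = -4*u - 1 is on top; that piece has area ∫[0,5] (-(u^2 - 5*u)) du = 125/6.

125/6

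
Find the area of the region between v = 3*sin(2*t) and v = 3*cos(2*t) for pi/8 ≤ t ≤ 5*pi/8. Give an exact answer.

On [pi/8, 5*pi/8], (3*sin(2*t)) - (3*cos(2*t)) = 3*sin(2*t) - 3*cos(2*t) is ≥ 0 throughout, so the area is a single integral of |3*sin(2*t) - 3*cos(2*t)|.
∫[pi/8,5*pi/8] (3*sin(2*t) - 3*cos(2*t)) dt = 3*sqrt(2).

3*sqrt(2)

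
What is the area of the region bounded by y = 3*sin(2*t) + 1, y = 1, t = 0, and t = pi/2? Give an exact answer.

On [0, pi/2], (3*sin(2*t) + 1) - (1) = 3*sin(2*t) is ≥ 0 throughout, so the area is a single integral of |3*sin(2*t)|.
∫[0,pi/2] (3*sin(2*t)) dt = 3.

3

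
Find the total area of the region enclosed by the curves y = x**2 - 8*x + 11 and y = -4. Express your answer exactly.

4/3

Set the curves equal: x**2 - 8*x + 11 = -4, so x**2 - 8*x + 15 = 0, which factors as (x - 5)*(x - 3) = 0. The curves meet at x = 3, 5.
On [3, 5], y = -4 is on top; that piece has area ∫[3,5] (-(x**2 - 8*x + 15)) dx = 4/3.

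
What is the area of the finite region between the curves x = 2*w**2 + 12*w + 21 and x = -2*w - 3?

1/3

Both boundary curves give x as a function of w, so integrate with respect to w. Setting them equal: 2*w**2 + 14*w + 24 = 0, i.e. 2*(w + 3)*(w + 4) = 0, so they meet at w = -4, -3.
For w in [-4, -3], x = 2*w**2 + 12*w + 21 is on the left; area = ∫[-4,-3] (-(2*w**2 + 14*w + 24)) dw = 1/3.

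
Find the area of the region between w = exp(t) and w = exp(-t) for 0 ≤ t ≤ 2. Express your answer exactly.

On [0, 2], (exp(t)) - (exp(-t)) = exp(t) - exp(-t) is ≥ 0 throughout, so the area is a single integral of |exp(t) - exp(-t)|.
∫[0,2] (exp(t) - exp(-t)) dt = -2 + exp(-2) + exp(2).

-2 + exp(-2) + exp(2)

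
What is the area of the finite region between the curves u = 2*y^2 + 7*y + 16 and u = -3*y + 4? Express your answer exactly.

Both boundary curves give u as a function of y, so integrate with respect to y. Setting them equal: 2*y^2 + 10*y + 12 = 0, i.e. 2*(y + 2)*(y + 3) = 0, so they meet at y = -3, -2.
For y in [-3, -2], u = 2*y^2 + 7*y + 16 is on the left; area = ∫[-3,-2] (-(2*y^2 + 10*y + 12)) dy = 1/3.

1/3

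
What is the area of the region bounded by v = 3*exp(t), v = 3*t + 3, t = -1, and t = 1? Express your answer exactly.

On [-1, 1], (3*exp(t)) - (3*t + 3) = -3*t + 3*exp(t) - 3 is ≥ 0 throughout, so the area is a single integral of |-3*t + 3*exp(t) - 3|.
∫[-1,1] (-3*t + 3*exp(t) - 3) dt = -6 - 3*exp(-1) + 3*exp(1).

-6 - 3*exp(-1) + 3*exp(1)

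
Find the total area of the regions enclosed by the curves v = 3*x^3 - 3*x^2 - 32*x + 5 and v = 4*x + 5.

937/4

Set the curves equal: 3*x^3 - 3*x^2 - 32*x + 5 = 4*x + 5, so 3*x^3 - 3*x^2 - 36*x = 0, which factors as 3*x*(x - 4)*(x + 3) = 0. The curves meet at x = -3, 0, 4.
On [-3, 0], v = 3*x^3 - 3*x^2 - 32*x + 5 is on top; that piece has area ∫[-3,0] (3*x^3 - 3*x^2 - 36*x) dx = 297/4.
On [0, 4], v = 4*x + 5 is on top; that piece has area ∫[0,4] (-(3*x^3 - 3*x^2 - 36*x)) dx = 160.
Total enclosed area = 297/4 + 160 = 937/4.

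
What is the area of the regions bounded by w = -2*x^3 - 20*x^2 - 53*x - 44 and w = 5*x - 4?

71/3

Set the curves equal: -2*x^3 - 20*x^2 - 53*x - 44 = 5*x - 4, so -2*x^3 - 20*x^2 - 58*x - 40 = 0, which factors as -2*(x + 1)*(x + 4)*(x + 5) = 0. The curves meet at x = -5, -4, -1.
On [-5, -4], w = 5*x - 4 is on top; that piece has area ∫[-5,-4] (-(-2*x^3 - 20*x^2 - 58*x - 40)) dx = 7/6.
On [-4, -1], w = -2*x^3 - 20*x^2 - 53*x - 44 is on top; that piece has area ∫[-4,-1] (-2*x^3 - 20*x^2 - 58*x - 40) dx = 45/2.
Total enclosed area = 7/6 + 45/2 = 71/3.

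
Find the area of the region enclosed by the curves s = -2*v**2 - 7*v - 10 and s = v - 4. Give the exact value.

8/3

Both boundary curves give s as a function of v, so integrate with respect to v. Setting them equal: -2*v**2 - 8*v - 6 = 0, i.e. -2*(v + 1)*(v + 3) = 0, so they meet at v = -3, -1.
For v in [-3, -1], s = -2*v**2 - 7*v - 10 is on the right; area = ∫[-3,-1] (-2*v**2 - 8*v - 6) dv = 8/3.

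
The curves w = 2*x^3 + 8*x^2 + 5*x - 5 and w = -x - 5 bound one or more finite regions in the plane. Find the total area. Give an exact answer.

37/6

Set the curves equal: 2*x^3 + 8*x^2 + 5*x - 5 = -x - 5, so 2*x^3 + 8*x^2 + 6*x = 0, which factors as 2*x*(x + 1)*(x + 3) = 0. The curves meet at x = -3, -1, 0.
On [-3, -1], w = 2*x^3 + 8*x^2 + 5*x - 5 is on top; that piece has area ∫[-3,-1] (2*x^3 + 8*x^2 + 6*x) dx = 16/3.
On [-1, 0], w = -x - 5 is on top; that piece has area ∫[-1,0] (-(2*x^3 + 8*x^2 + 6*x)) dx = 5/6.
Total enclosed area = 16/3 + 5/6 = 37/6.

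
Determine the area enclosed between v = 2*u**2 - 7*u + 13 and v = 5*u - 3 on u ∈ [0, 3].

The difference (2*u**2 - 7*u + 13) - (5*u - 3) = 2*u**2 - 12*u + 16 changes sign at u = 2 inside [0, 3], so split the integral there.
∫[0,2] (2*u**2 - 12*u + 16) du = 40/3.
∫[2,3] (2*u**2 - 12*u + 16) du = -4/3; the area of that piece is 4/3.
Total area = 40/3 + 4/3 = 44/3.

44/3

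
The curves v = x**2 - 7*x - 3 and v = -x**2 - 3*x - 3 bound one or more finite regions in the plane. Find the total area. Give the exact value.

8/3

Set the curves equal: x**2 - 7*x - 3 = -x**2 - 3*x - 3, so 2*x**2 - 4*x = 0, which factors as 2*x*(x - 2) = 0. The curves meet at x = 0, 2.
On [0, 2], v = -x**2 - 3*x - 3 is on top; that piece has area ∫[0,2] (-(2*x**2 - 4*x)) dx = 8/3.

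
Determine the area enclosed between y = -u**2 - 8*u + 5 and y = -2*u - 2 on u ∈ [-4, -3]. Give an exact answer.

On [-4, -3], (-u**2 - 8*u + 5) - (-2*u - 2) = -u**2 - 6*u + 7 is ≥ 0 throughout, so the area is a single integral of |-u**2 - 6*u + 7|.
∫[-4,-3] (-u**2 - 6*u + 7) du = 47/3.

47/3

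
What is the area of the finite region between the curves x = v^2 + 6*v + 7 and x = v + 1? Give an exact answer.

1/6

Both boundary curves give x as a function of v, so integrate with respect to v. Setting them equal: v^2 + 5*v + 6 = 0, i.e. (v + 2)*(v + 3) = 0, so they meet at v = -3, -2.
For v in [-3, -2], x = v^2 + 6*v + 7 is on the left; area = ∫[-3,-2] (-(v^2 + 5*v + 6)) dv = 1/6.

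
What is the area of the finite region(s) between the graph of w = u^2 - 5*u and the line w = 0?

125/6

The curve meets the u-axis where u^2 - 5*u = 0, i.e. u*(u - 5) = 0, at u = 0, 5.
On [0, 5] the curve lies below the axis; ∫[0,5] (u^2 - 5*u) du = -125/6, giving area 125/6.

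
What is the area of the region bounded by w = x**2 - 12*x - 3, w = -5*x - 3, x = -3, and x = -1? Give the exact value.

110/3

On [-3, -1], (x**2 - 12*x - 3) - (-5*x - 3) = x**2 - 7*x is ≥ 0 throughout, so the area is a single integral of |x**2 - 7*x|.
∫[-3,-1] (x**2 - 7*x) dx = 110/3.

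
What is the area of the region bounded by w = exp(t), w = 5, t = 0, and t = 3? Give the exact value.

-24 + 10*log(5) + exp(3)

The difference (exp(t)) - (5) = exp(t) - 5 changes sign at t = log(5) inside [0, 3], so split the integral there.
∫[0,log(5)] (exp(t) - 5) dt = 4 - log(3125); the area of that piece is -4 + log(3125).
∫[log(5),3] (exp(t) - 5) dt = -20 + 5*log(5) + exp(3).
Total area = (-4 + log(3125)) + (-20 + 5*log(5) + exp(3)) = -24 + 10*log(5) + exp(3).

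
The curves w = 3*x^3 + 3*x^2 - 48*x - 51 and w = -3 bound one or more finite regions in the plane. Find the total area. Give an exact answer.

863/2

Set the curves equal: 3*x^3 + 3*x^2 - 48*x - 51 = -3, so 3*x^3 + 3*x^2 - 48*x - 48 = 0, which factors as 3*(x - 4)*(x + 1)*(x + 4) = 0. The curves meet at x = -4, -1, 4.
On [-4, -1], w = 3*x^3 + 3*x^2 - 48*x - 51 is on top; that piece has area ∫[-4,-1] (3*x^3 + 3*x^2 - 48*x - 48) dx = 351/4.
On [-1, 4], w = -3 is on top; that piece has area ∫[-1,4] (-(3*x^3 + 3*x^2 - 48*x - 48)) dx = 1375/4.
Total enclosed area = 351/4 + 1375/4 = 863/2.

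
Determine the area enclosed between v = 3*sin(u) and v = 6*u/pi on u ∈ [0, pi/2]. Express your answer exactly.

3 - 3*pi/4

On [0, pi/2], (3*sin(u)) - (6*u/pi) = -6*u/pi + 3*sin(u) is ≥ 0 throughout, so the area is a single integral of |-6*u/pi + 3*sin(u)|.
∫[0,pi/2] (-6*u/pi + 3*sin(u)) du = 3 - 3*pi/4.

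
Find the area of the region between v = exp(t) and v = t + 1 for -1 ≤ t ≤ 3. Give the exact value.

-8 - exp(-1) + exp(3)

On [-1, 3], (exp(t)) - (t + 1) = -t + exp(t) - 1 is ≥ 0 throughout, so the area is a single integral of |-t + exp(t) - 1|.
∫[-1,3] (-t + exp(t) - 1) dt = -8 - exp(-1) + exp(3).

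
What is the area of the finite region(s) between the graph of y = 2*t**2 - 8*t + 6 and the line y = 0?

8/3

The curve meets the t-axis where 2*t**2 - 8*t + 6 = 0, i.e. 2*(t - 3)*(t - 1) = 0, at t = 1, 3.
On [1, 3] the curve lies below the axis; ∫[1,3] (2*t**2 - 8*t + 6) dt = -8/3, giving area 8/3.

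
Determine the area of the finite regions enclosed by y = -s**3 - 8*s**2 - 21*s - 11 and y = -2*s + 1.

37/12

Set the curves equal: -s**3 - 8*s**2 - 21*s - 11 = -2*s + 1, so -s**3 - 8*s**2 - 19*s - 12 = 0, which factors as -(s + 1)*(s + 3)*(s + 4) = 0. The curves meet at s = -4, -3, -1.
On [-4, -3], y = -2*s + 1 is on top; that piece has area ∫[-4,-3] (-(-s**3 - 8*s**2 - 19*s - 12)) ds = 5/12.
On [-3, -1], y = -s**3 - 8*s**2 - 21*s - 11 is on top; that piece has area ∫[-3,-1] (-s**3 - 8*s**2 - 19*s - 12) ds = 8/3.
Total enclosed area = 5/12 + 8/3 = 37/12.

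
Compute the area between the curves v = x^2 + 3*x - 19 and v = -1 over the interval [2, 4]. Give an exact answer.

The difference (x^2 + 3*x - 19) - (-1) = x^2 + 3*x - 18 changes sign at x = 3 inside [2, 4], so split the integral there.
∫[2,3] (x^2 + 3*x - 18) dx = -25/6; the area of that piece is 25/6.
∫[3,4] (x^2 + 3*x - 18) dx = 29/6.
Total area = 25/6 + 29/6 = 9.

9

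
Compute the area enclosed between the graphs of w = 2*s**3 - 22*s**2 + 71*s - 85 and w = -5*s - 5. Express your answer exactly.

Set the curves equal: 2*s**3 - 22*s**2 + 71*s - 85 = -5*s - 5, so 2*s**3 - 22*s**2 + 76*s - 80 = 0, which factors as 2*(s - 5)*(s - 4)*(s - 2) = 0. The curves meet at s = 2, 4, 5.
On [2, 4], w = 2*s**3 - 22*s**2 + 71*s - 85 is on top; that piece has area ∫[2,4] (2*s**3 - 22*s**2 + 76*s - 80) ds = 16/3.
On [4, 5], w = -5*s - 5 is on top; that piece has area ∫[4,5] (-(2*s**3 - 22*s**2 + 76*s - 80)) ds = 5/6.
Total enclosed area = 16/3 + 5/6 = 37/6.

37/6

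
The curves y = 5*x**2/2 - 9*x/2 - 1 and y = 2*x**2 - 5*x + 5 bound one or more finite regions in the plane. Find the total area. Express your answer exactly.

343/12

Set the curves equal: 5*x**2/2 - 9*x/2 - 1 = 2*x**2 - 5*x + 5, so x**2/2 + x/2 - 6 = 0, which factors as (x - 3)*(x + 4)/2 = 0. The curves meet at x = -4, 3.
On [-4, 3], y = 2*x**2 - 5*x + 5 is on top; that piece has area ∫[-4,3] (-(x**2/2 + x/2 - 6)) dx = 343/12.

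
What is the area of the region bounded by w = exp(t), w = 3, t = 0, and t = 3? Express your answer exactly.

-14 + 6*log(3) + exp(3)

The difference (exp(t)) - (3) = exp(t) - 3 changes sign at t = log(3) inside [0, 3], so split the integral there.
∫[0,log(3)] (exp(t) - 3) dt = 2 - log(27); the area of that piece is -2 + log(27).
∫[log(3),3] (exp(t) - 3) dt = -12 + 3*log(3) + exp(3).
Total area = (-2 + log(27)) + (-12 + 3*log(3) + exp(3)) = -14 + 6*log(3) + exp(3).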